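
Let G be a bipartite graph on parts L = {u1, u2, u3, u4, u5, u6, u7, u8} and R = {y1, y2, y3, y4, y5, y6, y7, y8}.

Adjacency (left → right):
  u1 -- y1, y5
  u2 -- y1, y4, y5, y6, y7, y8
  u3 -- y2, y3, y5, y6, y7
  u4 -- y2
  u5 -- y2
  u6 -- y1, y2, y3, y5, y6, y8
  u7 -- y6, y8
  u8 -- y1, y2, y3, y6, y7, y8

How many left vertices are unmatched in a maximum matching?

1

A valid assignment of size 7: u1-y1, u2-y6, u3-y5, u4-y2, u6-y3, u7-y8, u8-y7.
The set {u4, u5} has only 1 neighbour ({y2}), so by Hall's theorem at most 7 of the 8 left vertices can be matched.
That matches 7 of the 8, leaving 1 unmatched; no matching can do better.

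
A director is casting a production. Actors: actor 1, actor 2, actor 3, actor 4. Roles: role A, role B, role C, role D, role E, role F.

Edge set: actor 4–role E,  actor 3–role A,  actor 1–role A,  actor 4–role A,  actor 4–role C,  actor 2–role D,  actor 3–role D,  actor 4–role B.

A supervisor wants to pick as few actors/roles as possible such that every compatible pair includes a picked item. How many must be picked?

A maximum matching has 3 edges (e.g. actor 1–role A, actor 2–role D, actor 4–role B).
By König's theorem the minimum vertex cover has the same size. One such cover is {actor 4, role A, role D}.

3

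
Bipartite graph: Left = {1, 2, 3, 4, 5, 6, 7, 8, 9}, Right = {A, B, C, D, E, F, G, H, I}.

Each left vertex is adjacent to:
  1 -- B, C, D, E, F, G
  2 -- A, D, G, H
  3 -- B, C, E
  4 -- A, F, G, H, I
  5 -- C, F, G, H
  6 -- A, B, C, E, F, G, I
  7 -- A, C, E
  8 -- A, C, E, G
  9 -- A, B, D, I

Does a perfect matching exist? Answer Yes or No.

Yes

For example, pair 1→F, 2→D, 3→E, 4→I, 5→H, 6→G, 7→A, 8→C, 9→B.
Every left vertex is matched, so this is a perfect matching.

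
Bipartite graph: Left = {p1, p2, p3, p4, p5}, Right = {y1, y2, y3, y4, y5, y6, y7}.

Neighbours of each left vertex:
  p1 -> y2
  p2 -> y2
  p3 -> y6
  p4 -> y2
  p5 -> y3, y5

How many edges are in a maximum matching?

3

A valid assignment of size 3: p1→y2, p3→y6, p5→y3.
The set {p1, p2, p4} has only 1 neighbour ({y2}), so by Hall's theorem at most 3 of the 5 left vertices can be matched.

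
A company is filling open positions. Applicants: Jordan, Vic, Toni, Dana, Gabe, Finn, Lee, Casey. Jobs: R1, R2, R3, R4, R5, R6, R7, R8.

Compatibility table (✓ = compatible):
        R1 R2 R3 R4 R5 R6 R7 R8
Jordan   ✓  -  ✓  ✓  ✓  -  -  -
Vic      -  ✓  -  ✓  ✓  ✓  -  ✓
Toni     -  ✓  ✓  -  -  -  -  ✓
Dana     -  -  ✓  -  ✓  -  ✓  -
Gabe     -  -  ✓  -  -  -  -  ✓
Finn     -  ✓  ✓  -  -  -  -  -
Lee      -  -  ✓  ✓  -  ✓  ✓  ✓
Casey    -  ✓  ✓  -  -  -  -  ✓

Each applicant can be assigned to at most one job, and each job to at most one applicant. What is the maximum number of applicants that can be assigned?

7

A valid assignment of size 7: Jordan→R5, Vic→R4, Toni→R2, Dana→R7, Gabe→R8, Finn→R3, Lee→R6.
The set {Toni, Gabe, Finn, Casey} has only 3 neighbours ({R2, R3, R8}), so by Hall's theorem at most 7 of the 8 applicants can be matched.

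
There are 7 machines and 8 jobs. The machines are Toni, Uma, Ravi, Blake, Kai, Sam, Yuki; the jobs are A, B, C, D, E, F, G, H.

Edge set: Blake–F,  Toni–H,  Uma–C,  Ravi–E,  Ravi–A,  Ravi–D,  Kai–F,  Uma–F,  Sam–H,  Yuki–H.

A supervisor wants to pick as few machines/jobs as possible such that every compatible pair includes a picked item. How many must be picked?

4

The 4 edges Toni–H, Uma–C, Ravi–E, Blake–F form a matching, so any vertex cover needs at least 4 vertices (one per matched edge).
Conversely {Uma, Ravi, F, H} meets every edge and has exactly 4 vertices, so 4 is optimal.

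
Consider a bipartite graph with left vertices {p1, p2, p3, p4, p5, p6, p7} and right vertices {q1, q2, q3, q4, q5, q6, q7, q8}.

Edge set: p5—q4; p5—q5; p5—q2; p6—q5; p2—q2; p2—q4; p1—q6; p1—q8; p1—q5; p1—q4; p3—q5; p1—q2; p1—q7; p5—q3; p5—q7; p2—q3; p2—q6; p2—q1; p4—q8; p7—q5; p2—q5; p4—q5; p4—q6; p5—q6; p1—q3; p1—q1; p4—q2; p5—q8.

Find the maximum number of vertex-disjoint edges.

One maximum matching: p1–q4, p2–q1, p3–q5, p4–q8, p5–q6.
The set {p3, p6, p7} has only 1 neighbour ({q5}), so by Hall's theorem at most 5 of the 7 left vertices can be matched.

5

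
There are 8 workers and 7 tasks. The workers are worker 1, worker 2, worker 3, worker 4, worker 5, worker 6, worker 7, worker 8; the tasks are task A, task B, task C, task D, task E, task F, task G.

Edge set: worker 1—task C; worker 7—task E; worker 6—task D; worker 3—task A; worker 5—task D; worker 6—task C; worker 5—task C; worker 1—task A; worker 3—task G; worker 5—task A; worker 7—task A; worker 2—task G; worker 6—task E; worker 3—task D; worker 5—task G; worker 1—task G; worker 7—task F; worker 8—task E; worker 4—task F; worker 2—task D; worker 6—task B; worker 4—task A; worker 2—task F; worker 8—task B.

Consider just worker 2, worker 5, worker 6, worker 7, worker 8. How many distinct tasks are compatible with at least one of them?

7

The union of neighbours of {worker 2, worker 5, worker 6, worker 7, worker 8} is {task A, task B, task C, task D, task E, task F, task G}, which has 7 elements.
Since |N(S)| = 7 ≥ |S| = 5, Hall's condition holds for this subset.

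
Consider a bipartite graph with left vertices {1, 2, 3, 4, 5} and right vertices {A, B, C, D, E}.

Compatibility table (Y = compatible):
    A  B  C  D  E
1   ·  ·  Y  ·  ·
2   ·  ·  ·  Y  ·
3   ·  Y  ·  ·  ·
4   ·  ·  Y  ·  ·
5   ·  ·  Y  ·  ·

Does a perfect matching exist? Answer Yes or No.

No

The set {1, 4, 5} has only 1 neighbour ({C}), so by Hall's theorem at most 3 of the 5 left vertices can be matched.
Hence no matching covers every left vertex.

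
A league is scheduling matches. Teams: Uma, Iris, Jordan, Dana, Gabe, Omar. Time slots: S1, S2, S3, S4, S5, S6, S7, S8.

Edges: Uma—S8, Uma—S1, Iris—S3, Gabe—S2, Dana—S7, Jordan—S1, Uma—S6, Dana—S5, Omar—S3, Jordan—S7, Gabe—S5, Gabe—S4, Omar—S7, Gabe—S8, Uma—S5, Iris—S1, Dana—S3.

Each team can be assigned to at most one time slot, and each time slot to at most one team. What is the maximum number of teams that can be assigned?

6

A valid assignment of size 6: Uma-S8, Iris-S3, Jordan-S1, Dana-S5, Gabe-S2, Omar-S7.
This saturates every team, so 6 is the maximum.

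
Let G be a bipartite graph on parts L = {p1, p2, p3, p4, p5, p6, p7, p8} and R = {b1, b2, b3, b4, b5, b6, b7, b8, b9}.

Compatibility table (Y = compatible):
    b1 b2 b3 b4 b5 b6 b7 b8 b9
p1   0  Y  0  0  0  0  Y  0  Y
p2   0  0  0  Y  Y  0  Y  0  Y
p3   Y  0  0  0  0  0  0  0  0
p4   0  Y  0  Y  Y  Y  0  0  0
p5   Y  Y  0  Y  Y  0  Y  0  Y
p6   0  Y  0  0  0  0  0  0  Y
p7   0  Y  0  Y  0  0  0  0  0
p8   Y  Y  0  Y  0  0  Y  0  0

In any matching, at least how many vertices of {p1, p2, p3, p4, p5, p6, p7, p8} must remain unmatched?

For example, pair p1–b2, p2–b5, p3–b1, p4–b6, p5–b7, p6–b9, p7–b4.
The set {p1, p2, p3, p5, p6, p7, p8} has only 6 neighbours ({b1, b2, b4, b5, b7, b9}), so by Hall's theorem at most 7 of the 8 left vertices can be matched.
That matches 7 of the 8, leaving 1 unmatched; no matching can do better.

1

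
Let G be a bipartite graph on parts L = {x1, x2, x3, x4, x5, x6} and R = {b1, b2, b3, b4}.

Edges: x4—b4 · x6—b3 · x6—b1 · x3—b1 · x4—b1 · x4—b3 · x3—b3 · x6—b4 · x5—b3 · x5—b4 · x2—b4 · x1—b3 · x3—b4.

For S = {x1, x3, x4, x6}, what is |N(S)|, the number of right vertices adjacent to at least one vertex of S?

The union of neighbours of {x1, x3, x4, x6} is {b1, b3, b4}, which has 3 elements.
Since |N(S)| = 3 < |S| = 4, Hall's condition fails for this subset.

3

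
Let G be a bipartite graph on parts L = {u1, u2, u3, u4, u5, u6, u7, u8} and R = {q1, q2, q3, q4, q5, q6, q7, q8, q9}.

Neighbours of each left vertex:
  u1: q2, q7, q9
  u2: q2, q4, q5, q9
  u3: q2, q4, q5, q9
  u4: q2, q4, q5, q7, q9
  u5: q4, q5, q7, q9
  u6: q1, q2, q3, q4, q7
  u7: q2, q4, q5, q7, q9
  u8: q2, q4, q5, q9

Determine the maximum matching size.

For example, pair u1-q7, u2-q2, u3-q9, u4-q4, u5-q5, u6-q1.
The set {u1, u2, u3, u4, u5, u7, u8} has only 5 neighbours ({q2, q4, q5, q7, q9}), so by Hall's theorem at most 6 of the 8 left vertices can be matched.

6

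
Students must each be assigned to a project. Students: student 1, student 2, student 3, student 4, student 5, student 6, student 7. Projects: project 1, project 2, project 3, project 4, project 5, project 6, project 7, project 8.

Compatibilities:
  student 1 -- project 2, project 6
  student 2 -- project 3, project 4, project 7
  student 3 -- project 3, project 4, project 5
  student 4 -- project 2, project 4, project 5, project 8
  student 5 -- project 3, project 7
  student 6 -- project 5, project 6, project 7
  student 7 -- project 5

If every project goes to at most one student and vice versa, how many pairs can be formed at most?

A valid assignment of size 7: student 1→project 2, student 2→project 3, student 3→project 4, student 4→project 8, student 5→project 7, student 6→project 6, student 7→project 5.
All 7 students are matched, so no larger matching exists.

7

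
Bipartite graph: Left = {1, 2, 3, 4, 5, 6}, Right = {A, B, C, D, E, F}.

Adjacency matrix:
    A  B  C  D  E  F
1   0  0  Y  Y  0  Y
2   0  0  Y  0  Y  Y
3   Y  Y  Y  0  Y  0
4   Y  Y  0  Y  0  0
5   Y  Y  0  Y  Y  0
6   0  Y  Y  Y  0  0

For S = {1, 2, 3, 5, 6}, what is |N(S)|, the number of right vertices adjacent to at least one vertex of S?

The union of neighbours of {1, 2, 3, 5, 6} is {A, B, C, D, E, F}, which has 6 elements.
Since |N(S)| = 6 ≥ |S| = 5, Hall's condition holds for this subset.

6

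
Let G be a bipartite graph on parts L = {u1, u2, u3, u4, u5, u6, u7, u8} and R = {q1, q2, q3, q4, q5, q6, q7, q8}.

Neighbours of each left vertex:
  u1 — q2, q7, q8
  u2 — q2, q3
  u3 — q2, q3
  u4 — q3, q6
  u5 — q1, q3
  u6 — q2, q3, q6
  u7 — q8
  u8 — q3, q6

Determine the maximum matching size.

One maximum matching: u1–q7, u2–q3, u3–q2, u4–q6, u5–q1, u7–q8.
The set {u2, u3, u4, u6, u8} has only 3 neighbours ({q2, q3, q6}), so by Hall's theorem at most 6 of the 8 left vertices can be matched.

6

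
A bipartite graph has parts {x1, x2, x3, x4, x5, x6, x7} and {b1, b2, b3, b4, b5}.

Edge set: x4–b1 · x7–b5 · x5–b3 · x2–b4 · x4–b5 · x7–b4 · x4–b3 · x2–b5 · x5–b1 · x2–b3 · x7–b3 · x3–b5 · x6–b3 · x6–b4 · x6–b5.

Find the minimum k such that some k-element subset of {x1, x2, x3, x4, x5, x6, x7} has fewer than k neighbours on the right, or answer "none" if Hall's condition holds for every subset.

1

Take S = {x1}. Its neighbourhood is {}, so |N(S)| = 0 < |S| = 1.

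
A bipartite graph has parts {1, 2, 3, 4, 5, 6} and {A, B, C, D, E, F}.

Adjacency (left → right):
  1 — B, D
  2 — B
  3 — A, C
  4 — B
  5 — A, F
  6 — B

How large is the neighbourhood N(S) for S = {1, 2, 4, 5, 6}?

4

The union of neighbours of {1, 2, 4, 5, 6} is {A, B, D, F}, which has 4 elements.
Since |N(S)| = 4 < |S| = 5, Hall's condition fails for this subset.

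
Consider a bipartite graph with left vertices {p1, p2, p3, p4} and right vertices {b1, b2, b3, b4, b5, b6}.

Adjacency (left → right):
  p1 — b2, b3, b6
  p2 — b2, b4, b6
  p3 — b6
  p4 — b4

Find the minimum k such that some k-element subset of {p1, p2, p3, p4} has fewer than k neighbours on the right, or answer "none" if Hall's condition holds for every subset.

none

A matching saturating every left vertex exists, for instance p1→b3, p2→b2, p3→b6, p4→b4.
By Hall's marriage theorem, this means |N(S)| ≥ |S| for every subset S, so no violating subset exists.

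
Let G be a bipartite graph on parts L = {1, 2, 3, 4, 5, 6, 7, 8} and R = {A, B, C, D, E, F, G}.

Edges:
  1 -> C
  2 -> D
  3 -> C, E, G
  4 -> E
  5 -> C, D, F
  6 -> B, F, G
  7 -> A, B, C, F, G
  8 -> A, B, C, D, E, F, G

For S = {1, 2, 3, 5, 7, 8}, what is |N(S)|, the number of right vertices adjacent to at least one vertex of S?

The union of neighbours of {1, 2, 3, 5, 7, 8} is {A, B, C, D, E, F, G}, which has 7 elements.
Since |N(S)| = 7 ≥ |S| = 6, Hall's condition holds for this subset.

7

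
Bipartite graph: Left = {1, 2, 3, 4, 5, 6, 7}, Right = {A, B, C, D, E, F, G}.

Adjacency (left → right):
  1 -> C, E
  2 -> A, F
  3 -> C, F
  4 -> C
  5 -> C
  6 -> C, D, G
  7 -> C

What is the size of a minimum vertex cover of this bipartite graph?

5

A maximum matching has 5 edges (e.g. 1–E, 2–A, 3–F, 4–C, 6–G).
By König's theorem the minimum vertex cover has the same size. One such cover is {1, 2, 3, 6, C}.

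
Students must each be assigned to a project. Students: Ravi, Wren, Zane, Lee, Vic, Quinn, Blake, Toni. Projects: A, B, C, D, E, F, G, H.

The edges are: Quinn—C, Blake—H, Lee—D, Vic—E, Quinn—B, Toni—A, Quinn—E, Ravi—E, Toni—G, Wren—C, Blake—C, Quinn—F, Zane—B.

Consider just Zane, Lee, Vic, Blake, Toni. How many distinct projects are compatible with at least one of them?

The union of neighbours of {Zane, Lee, Vic, Blake, Toni} is {A, B, C, D, E, G, H}, which has 7 elements.
Since |N(S)| = 7 ≥ |S| = 5, Hall's condition holds for this subset.

7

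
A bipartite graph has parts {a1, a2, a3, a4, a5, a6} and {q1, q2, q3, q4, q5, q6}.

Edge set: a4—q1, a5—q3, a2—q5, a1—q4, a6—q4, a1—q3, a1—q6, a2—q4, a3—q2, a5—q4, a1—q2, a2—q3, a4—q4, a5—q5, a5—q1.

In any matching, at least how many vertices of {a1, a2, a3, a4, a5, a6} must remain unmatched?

A valid assignment of size 6: a1→q6, a2→q3, a3→q2, a4→q1, a5→q5, a6→q4.
This saturates every left vertex, so 6 is the maximum.
That matches 6 of the 6, leaving 0 unmatched; no matching can do better.

0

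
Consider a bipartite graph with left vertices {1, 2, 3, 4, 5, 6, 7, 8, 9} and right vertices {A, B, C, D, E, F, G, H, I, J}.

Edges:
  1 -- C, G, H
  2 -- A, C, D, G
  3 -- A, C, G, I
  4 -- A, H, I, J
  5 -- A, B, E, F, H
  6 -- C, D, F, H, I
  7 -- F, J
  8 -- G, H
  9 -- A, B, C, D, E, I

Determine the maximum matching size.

9

For example, pair 1–C, 2–D, 3–I, 4–J, 5–E, 6–H, 7–F, 8–G, 9–A.
All 9 left vertices are matched, so no larger matching exists.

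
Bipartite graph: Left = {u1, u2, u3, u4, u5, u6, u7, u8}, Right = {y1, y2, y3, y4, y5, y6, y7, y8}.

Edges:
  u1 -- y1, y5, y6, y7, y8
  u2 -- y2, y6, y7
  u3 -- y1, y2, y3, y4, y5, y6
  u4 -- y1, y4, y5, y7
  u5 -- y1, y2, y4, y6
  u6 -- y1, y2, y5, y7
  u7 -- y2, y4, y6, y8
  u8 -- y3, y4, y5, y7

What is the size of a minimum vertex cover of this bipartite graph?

8

A maximum matching has 8 edges (e.g. u1–y5, u2–y6, u3–y4, u4–y1, u5–y2, u6–y7, u7–y8, u8–y3).
By König's theorem the minimum vertex cover has the same size. One such cover is {u1, u2, u3, u4, u5, u6, u7, u8}.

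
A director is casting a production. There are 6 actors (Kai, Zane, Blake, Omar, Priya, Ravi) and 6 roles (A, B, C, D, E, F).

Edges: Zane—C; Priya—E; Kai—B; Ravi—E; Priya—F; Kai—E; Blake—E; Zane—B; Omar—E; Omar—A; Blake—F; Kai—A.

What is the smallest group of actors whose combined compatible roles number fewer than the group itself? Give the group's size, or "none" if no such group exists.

3

Take S = {Blake, Priya, Ravi}. Its neighbourhood is {E, F}, so |N(S)| = 2 < |S| = 3.
Every subset of size less than 3 has at least as many neighbours as members, so 3 is the minimum.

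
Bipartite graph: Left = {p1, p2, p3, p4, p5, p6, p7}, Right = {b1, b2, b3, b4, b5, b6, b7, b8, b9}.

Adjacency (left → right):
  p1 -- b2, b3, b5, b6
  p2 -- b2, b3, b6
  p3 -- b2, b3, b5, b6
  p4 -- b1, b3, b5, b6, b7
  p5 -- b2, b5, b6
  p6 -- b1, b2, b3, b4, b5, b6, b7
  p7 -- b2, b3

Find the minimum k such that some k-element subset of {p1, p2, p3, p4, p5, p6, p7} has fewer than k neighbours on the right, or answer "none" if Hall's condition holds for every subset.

Take S = {p1, p2, p3, p5, p7}. Its neighbourhood is {b2, b3, b5, b6}, so |N(S)| = 4 < |S| = 5.
Every subset of size less than 5 has at least as many neighbours as members, so 5 is the minimum.

5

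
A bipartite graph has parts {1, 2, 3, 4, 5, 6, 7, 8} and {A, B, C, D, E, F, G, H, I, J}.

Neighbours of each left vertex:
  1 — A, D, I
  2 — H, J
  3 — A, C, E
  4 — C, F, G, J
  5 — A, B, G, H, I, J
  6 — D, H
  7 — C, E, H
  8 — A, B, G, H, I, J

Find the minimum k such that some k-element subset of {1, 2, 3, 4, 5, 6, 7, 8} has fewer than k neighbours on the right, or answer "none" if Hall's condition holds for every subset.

A matching saturating every left vertex exists, for instance 1→I, 2→H, 3→A, 4→C, 5→G, 6→D, 7→E, 8→J.
By Hall's marriage theorem, this means |N(S)| ≥ |S| for every subset S, so no violating subset exists.

none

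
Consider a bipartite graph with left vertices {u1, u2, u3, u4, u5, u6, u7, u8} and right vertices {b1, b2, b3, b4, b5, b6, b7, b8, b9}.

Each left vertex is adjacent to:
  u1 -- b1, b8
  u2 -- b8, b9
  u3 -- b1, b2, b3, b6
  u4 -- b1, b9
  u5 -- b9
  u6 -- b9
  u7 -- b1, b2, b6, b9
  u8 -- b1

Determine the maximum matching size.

5

A valid assignment of size 5: u1-b1, u2-b8, u3-b3, u4-b9, u7-b6.
The set {u1, u2, u4, u5, u6, u8} has only 3 neighbours ({b1, b8, b9}), so by Hall's theorem at most 5 of the 8 left vertices can be matched.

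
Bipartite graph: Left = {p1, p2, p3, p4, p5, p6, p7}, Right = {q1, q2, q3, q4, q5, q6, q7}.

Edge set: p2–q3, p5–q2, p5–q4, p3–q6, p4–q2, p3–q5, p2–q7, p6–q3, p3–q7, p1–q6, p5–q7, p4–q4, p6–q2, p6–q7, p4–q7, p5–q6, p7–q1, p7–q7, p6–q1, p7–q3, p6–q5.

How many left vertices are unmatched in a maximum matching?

0

For example, pair p1→q6, p2→q3, p3→q5, p4→q2, p5→q4, p6→q1, p7→q7.
This saturates every left vertex, so 7 is the maximum.
That matches 7 of the 7, leaving 0 unmatched; no matching can do better.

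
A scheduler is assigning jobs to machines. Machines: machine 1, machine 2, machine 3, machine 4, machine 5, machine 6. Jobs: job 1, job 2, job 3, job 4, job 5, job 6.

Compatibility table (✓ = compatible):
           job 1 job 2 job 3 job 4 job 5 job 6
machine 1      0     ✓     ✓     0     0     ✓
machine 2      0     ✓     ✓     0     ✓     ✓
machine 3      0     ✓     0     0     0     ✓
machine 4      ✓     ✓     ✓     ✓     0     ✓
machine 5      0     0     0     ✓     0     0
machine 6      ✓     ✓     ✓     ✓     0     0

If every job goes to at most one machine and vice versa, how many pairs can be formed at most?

A valid assignment of size 6: machine 1→job 3, machine 2→job 5, machine 3→job 6, machine 4→job 1, machine 5→job 4, machine 6→job 2.
All 6 machines are matched, so no larger matching exists.

6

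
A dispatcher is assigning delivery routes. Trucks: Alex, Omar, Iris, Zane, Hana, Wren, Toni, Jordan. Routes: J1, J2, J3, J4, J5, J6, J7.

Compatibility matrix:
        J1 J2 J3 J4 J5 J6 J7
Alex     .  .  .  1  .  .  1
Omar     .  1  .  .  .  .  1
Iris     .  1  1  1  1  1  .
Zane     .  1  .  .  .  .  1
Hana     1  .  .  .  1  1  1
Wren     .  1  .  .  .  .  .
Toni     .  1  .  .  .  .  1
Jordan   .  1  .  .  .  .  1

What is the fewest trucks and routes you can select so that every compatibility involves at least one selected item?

The 5 edges Alex–J4, Omar–J2, Iris–J3, Zane–J7, Hana–J6 form a matching, so any vertex cover needs at least 5 vertices (one per matched edge).
Conversely {Alex, Iris, Hana, J2, J7} meets every edge and has exactly 5 vertices, so 5 is optimal.

5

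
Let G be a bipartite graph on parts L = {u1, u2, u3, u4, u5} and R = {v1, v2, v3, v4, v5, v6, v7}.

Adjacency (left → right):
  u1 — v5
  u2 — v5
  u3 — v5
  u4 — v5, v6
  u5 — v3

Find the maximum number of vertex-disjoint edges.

3

One maximum matching: u1-v5, u4-v6, u5-v3.
The set {u1, u2, u3} has only 1 neighbour ({v5}), so by Hall's theorem at most 3 of the 5 left vertices can be matched.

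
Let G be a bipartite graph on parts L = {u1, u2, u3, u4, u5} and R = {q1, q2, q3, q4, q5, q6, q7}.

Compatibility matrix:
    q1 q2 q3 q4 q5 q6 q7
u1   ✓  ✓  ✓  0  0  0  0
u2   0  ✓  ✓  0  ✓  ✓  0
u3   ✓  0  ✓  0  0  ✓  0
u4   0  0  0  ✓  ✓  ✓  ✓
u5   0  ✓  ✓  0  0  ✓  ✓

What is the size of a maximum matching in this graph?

One maximum matching: u1–q2, u2–q5, u3–q3, u4–q7, u5–q6.
All 5 left vertices are matched, so no larger matching exists.

5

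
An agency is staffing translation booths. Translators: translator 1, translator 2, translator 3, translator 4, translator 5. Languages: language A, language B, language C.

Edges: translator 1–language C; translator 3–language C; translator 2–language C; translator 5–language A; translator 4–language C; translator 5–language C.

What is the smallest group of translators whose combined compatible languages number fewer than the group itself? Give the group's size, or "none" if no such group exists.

Take S = {translator 1, translator 2}. Its neighbourhood is {language C}, so |N(S)| = 1 < |S| = 2.
No single vertex violates Hall's condition since each has at least one neighbour, so 2 is the minimum.

2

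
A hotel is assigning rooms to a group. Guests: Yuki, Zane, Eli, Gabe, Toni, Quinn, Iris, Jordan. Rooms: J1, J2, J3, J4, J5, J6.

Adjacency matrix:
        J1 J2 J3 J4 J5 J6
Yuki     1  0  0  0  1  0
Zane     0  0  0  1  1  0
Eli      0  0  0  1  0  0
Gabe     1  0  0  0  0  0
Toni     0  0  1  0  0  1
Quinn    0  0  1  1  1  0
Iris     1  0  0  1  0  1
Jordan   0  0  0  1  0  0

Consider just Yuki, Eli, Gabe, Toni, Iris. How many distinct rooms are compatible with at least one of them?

5

The union of neighbours of {Yuki, Eli, Gabe, Toni, Iris} is {J1, J3, J4, J5, J6}, which has 5 elements.
Since |N(S)| = 5 ≥ |S| = 5, Hall's condition holds for this subset.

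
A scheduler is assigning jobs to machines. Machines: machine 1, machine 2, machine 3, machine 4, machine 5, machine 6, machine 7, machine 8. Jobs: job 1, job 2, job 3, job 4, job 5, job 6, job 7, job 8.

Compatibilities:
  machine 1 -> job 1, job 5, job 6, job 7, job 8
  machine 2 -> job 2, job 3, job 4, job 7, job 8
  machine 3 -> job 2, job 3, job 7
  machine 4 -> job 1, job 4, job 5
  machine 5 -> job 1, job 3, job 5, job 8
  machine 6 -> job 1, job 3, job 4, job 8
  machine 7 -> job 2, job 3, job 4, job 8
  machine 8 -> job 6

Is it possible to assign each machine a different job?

Yes

For example, pair machine 1–job 7, machine 2–job 8, machine 3–job 3, machine 4–job 4, machine 5–job 5, machine 6–job 1, machine 7–job 2, machine 8–job 6.
Every machine is matched, so this is a perfect matching.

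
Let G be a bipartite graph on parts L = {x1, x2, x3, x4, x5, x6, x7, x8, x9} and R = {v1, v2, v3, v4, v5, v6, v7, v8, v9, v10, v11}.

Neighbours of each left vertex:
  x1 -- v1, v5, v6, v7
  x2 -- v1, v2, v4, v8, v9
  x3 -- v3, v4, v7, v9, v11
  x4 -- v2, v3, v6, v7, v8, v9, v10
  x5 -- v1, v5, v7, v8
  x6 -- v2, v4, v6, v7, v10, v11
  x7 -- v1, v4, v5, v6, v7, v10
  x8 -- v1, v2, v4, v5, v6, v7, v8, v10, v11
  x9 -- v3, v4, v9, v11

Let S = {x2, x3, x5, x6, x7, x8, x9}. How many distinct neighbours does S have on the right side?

11

The union of neighbours of {x2, x3, x5, x6, x7, x8, x9} is {v1, v2, v3, v4, v5, v6, v7, v8, v9, v10, v11}, which has 11 elements.
Since |N(S)| = 11 ≥ |S| = 7, Hall's condition holds for this subset.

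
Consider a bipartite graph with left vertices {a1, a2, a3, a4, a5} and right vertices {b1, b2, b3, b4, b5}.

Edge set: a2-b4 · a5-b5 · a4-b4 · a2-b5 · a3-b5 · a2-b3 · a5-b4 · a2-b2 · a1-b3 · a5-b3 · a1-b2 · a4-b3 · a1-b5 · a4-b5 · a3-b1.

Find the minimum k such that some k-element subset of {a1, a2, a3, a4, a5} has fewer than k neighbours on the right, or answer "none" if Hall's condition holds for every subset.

A matching saturating every left vertex exists, for instance a1→b5, a2→b2, a3→b1, a4→b4, a5→b3.
By Hall's marriage theorem, this means |N(S)| ≥ |S| for every subset S, so no violating subset exists.

none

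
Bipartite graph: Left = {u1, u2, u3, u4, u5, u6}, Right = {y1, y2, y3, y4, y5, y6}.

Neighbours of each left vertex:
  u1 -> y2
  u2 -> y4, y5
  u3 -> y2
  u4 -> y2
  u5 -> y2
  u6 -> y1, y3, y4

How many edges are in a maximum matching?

3

A valid assignment of size 3: u1→y2, u2→y4, u6→y3.
The set {u1, u3, u4, u5} has only 1 neighbour ({y2}), so by Hall's theorem at most 3 of the 6 left vertices can be matched.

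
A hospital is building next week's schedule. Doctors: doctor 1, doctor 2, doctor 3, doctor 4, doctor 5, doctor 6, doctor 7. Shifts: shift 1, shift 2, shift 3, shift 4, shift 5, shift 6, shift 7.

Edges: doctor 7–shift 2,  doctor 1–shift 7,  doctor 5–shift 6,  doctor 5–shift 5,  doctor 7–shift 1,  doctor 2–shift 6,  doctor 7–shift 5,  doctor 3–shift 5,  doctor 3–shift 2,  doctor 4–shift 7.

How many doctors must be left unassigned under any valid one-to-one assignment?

For example, pair doctor 1-shift 7, doctor 2-shift 6, doctor 3-shift 2, doctor 5-shift 5, doctor 7-shift 1.
The set {doctor 1, doctor 4, doctor 6} has only 1 neighbour ({shift 7}), so by Hall's theorem at most 5 of the 7 doctors can be matched.
That matches 5 of the 7, leaving 2 unmatched; no matching can do better.

2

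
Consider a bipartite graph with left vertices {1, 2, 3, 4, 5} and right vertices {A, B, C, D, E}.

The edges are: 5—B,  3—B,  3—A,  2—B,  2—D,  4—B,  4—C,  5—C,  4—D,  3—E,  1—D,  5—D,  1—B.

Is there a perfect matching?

The set {1, 2, 4, 5} has only 3 neighbours ({B, C, D}), so by Hall's theorem at most 4 of the 5 left vertices can be matched.
Hence no matching covers every left vertex.

No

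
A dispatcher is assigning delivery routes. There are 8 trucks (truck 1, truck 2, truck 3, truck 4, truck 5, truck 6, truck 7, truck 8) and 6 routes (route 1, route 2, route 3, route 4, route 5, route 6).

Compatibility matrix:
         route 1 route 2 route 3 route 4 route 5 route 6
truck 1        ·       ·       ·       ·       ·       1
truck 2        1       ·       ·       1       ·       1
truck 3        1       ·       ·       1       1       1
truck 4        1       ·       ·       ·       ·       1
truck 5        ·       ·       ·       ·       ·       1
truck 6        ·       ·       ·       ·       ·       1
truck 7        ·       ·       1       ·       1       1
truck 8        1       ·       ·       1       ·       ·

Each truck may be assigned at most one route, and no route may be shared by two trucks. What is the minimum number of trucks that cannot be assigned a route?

For example, pair truck 1→route 6, truck 2→route 4, truck 3→route 5, truck 4→route 1, truck 7→route 3.
The set {truck 1, truck 2, truck 4, truck 5, truck 6, truck 8} has only 3 neighbours ({route 1, route 4, route 6}), so by Hall's theorem at most 5 of the 8 trucks can be matched.
That matches 5 of the 8, leaving 3 unmatched; no matching can do better.

3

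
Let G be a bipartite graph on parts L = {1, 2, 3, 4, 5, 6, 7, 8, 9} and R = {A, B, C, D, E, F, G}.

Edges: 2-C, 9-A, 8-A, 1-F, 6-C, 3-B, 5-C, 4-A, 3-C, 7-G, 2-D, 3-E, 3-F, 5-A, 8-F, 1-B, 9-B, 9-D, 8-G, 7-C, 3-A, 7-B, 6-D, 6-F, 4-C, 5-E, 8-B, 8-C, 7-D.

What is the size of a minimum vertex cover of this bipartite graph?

7

{A, B, C, D, E, F, G} is a vertex cover of size 7: every edge has an endpoint in this set.
No smaller cover exists because 1–B, 2–D, 3–A, 4–C, 5–E, 6–F, 7–G is a matching of size 7, and a cover must include an endpoint of each of these disjoint edges (König's theorem).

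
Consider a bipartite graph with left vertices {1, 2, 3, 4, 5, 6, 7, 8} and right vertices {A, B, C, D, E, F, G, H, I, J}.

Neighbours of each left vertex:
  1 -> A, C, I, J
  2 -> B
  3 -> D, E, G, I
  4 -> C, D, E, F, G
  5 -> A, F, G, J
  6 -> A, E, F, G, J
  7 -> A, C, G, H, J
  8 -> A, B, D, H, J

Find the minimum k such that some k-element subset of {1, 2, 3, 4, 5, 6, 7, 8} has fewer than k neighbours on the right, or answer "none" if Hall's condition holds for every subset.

none

A matching saturating every left vertex exists, for instance 1→C, 2→B, 3→D, 4→E, 5→F, 6→A, 7→G, 8→J.
By Hall's marriage theorem, this means |N(S)| ≥ |S| for every subset S, so no violating subset exists.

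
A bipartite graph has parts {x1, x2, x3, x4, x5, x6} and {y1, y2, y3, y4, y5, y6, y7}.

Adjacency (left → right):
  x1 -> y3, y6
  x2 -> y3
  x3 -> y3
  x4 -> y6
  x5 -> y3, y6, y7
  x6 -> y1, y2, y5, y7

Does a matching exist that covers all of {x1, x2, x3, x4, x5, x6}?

No

The set {x1, x2, x3, x4} has only 2 neighbours ({y3, y6}), so by Hall's theorem at most 4 of the 6 left vertices can be matched.
Hence no matching covers every left vertex.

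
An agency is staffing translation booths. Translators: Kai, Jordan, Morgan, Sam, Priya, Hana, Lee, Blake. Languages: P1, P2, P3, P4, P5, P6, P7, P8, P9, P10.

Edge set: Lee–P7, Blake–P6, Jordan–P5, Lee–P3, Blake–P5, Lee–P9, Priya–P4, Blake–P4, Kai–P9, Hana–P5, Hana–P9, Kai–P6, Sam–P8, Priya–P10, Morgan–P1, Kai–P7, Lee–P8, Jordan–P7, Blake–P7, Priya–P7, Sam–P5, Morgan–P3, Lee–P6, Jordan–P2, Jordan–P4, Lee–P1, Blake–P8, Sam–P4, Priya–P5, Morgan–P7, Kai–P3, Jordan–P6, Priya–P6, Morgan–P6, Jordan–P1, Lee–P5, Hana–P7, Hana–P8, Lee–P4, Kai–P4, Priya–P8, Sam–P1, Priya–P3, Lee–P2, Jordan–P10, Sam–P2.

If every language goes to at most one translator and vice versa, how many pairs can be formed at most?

For example, pair Kai–P6, Jordan–P10, Morgan–P1, Sam–P2, Priya–P8, Hana–P9, Lee–P3, Blake–P7.
All 8 translators are matched, so no larger matching exists.

8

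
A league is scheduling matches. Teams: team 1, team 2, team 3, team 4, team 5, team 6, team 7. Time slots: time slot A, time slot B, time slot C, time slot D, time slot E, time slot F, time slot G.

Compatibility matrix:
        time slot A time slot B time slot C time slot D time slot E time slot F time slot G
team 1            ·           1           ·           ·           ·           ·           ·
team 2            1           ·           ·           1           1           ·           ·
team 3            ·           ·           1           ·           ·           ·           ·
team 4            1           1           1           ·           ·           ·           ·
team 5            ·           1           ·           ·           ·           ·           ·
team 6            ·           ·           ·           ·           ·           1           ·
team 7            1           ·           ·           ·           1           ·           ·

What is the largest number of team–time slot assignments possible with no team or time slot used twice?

One maximum matching: team 1-time slot B, team 2-time slot D, team 3-time slot C, team 4-time slot A, team 6-time slot F, team 7-time slot E.
The set {team 1, team 5} has only 1 neighbour ({time slot B}), so by Hall's theorem at most 6 of the 7 teams can be matched.

6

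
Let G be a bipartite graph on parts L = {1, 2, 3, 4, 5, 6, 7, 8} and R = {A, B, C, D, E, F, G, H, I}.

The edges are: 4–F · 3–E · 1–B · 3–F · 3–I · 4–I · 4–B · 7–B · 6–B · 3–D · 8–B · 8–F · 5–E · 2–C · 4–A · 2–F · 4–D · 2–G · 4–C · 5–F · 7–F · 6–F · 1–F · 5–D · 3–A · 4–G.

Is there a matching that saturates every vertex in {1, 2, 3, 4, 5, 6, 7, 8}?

No

The set {1, 6, 7, 8} has only 2 neighbours ({B, F}), so by Hall's theorem at most 6 of the 8 left vertices can be matched.
Hence no matching covers every left vertex.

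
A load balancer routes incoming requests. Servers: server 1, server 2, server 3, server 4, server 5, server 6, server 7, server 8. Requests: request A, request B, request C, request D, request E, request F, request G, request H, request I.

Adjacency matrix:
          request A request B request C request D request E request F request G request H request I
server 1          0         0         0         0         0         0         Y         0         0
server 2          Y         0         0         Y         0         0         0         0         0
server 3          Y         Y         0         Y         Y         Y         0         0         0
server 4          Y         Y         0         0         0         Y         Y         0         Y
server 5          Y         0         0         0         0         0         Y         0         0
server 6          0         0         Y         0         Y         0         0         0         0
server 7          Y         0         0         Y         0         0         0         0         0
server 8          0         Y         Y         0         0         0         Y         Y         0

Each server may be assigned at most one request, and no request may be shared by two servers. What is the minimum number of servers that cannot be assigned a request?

1

For example, pair server 1-request G, server 2-request D, server 3-request F, server 4-request I, server 5-request A, server 6-request E, server 8-request H.
The set {server 1, server 2, server 5, server 7} has only 3 neighbours ({request A, request D, request G}), so by Hall's theorem at most 7 of the 8 servers can be matched.
That matches 7 of the 8, leaving 1 unmatched; no matching can do better.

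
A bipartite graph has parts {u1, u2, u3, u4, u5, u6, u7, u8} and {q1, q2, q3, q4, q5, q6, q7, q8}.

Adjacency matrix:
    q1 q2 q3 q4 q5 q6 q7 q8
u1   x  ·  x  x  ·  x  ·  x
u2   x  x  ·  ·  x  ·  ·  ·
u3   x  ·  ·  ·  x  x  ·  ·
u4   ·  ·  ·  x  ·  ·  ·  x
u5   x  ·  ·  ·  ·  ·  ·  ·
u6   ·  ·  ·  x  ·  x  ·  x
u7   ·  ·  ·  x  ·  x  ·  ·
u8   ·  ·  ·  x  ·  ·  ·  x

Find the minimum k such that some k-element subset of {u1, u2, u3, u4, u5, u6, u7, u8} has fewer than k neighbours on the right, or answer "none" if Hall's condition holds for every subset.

4

Take S = {u4, u6, u7, u8}. Its neighbourhood is {q4, q6, q8}, so |N(S)| = 3 < |S| = 4.
Every subset of size less than 4 has at least as many neighbours as members, so 4 is the minimum.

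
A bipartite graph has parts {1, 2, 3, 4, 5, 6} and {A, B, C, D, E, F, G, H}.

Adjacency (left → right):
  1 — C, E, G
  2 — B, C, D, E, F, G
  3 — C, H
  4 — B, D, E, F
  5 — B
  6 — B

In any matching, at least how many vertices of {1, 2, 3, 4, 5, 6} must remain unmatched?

1

A valid assignment of size 5: 1→C, 2→G, 3→H, 4→E, 5→B.
The set {5, 6} has only 1 neighbour ({B}), so by Hall's theorem at most 5 of the 6 left vertices can be matched.
That matches 5 of the 6, leaving 1 unmatched; no matching can do better.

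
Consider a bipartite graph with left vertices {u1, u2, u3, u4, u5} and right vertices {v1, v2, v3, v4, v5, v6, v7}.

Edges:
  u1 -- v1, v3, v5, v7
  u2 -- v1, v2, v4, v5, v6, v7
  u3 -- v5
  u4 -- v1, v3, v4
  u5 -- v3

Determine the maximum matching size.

One maximum matching: u1→v7, u2→v2, u3→v5, u4→v1, u5→v3.
This saturates every left vertex, so 5 is the maximum.

5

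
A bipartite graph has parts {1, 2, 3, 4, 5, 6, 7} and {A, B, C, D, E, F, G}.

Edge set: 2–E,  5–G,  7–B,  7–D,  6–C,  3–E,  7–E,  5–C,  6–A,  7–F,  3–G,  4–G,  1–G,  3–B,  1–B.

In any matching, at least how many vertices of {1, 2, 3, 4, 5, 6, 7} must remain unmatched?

1

A valid assignment of size 6: 1→G, 2→E, 3→B, 5→C, 6→A, 7→D.
The set {1, 2, 3, 4} has only 3 neighbours ({B, E, G}), so by Hall's theorem at most 6 of the 7 left vertices can be matched.
That matches 6 of the 7, leaving 1 unmatched; no matching can do better.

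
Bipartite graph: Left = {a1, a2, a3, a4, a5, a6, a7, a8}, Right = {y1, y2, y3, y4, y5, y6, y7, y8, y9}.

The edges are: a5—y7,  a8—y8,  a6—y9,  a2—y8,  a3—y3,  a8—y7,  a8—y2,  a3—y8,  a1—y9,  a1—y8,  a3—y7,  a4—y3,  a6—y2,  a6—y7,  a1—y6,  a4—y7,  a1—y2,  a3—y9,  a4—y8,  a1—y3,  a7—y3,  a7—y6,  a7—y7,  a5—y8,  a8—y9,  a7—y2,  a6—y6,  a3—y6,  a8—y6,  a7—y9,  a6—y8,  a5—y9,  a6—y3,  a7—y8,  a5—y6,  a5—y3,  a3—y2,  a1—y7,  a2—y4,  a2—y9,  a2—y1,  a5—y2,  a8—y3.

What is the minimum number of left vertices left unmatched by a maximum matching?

For example, pair a1–y2, a2–y1, a3–y9, a4–y8, a5–y3, a6–y6, a7–y7.
The set {a1, a3, a4, a5, a6, a7, a8} has only 6 neighbours ({y2, y3, y6, y7, y8, y9}), so by Hall's theorem at most 7 of the 8 left vertices can be matched.
That matches 7 of the 8, leaving 1 unmatched; no matching can do better.

1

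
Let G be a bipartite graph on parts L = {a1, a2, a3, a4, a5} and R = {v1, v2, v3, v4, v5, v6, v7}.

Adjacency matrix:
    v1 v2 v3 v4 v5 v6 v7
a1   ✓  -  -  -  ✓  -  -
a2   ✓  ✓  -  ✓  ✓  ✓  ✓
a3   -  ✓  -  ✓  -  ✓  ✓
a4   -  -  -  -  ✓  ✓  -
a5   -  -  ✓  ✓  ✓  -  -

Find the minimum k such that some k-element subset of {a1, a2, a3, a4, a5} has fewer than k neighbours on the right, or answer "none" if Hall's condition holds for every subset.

A matching saturating every left vertex exists, for instance a1→v1, a2→v2, a3→v7, a4→v6, a5→v4.
By Hall's marriage theorem, this means |N(S)| ≥ |S| for every subset S, so no violating subset exists.

none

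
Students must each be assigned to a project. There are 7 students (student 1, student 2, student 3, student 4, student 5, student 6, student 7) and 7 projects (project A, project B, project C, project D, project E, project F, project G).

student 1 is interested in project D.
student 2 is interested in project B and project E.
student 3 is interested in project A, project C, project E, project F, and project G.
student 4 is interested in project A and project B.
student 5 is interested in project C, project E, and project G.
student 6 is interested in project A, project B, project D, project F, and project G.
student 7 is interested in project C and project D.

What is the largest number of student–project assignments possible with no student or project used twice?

One maximum matching: student 1→project D, student 2→project B, student 3→project F, student 4→project A, student 5→project E, student 6→project G, student 7→project C.
All 7 students are matched, so no larger matching exists.

7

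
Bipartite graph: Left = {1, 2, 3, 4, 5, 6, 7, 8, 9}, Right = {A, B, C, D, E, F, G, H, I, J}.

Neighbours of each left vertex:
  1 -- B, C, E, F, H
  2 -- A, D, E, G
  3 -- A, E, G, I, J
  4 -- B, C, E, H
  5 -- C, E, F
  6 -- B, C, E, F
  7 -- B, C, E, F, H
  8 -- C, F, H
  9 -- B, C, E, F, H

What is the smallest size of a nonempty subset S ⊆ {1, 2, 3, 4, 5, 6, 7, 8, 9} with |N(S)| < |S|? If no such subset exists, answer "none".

Take S = {1, 4, 5, 6, 7, 8}. Its neighbourhood is {B, C, E, F, H}, so |N(S)| = 5 < |S| = 6.
Every subset of size less than 6 has at least as many neighbours as members, so 6 is the minimum.

6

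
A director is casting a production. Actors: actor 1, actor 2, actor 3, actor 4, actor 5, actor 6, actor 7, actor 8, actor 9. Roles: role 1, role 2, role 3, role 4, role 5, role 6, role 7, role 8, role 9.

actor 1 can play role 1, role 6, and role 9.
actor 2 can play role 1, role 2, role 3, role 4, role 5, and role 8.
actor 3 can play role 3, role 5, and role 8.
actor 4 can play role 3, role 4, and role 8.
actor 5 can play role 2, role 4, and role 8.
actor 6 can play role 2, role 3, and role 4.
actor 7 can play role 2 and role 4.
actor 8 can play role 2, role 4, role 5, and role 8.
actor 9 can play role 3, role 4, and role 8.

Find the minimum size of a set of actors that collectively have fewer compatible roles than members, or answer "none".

5

Take S = {actor 4, actor 5, actor 6, actor 7, actor 9}. Its neighbourhood is {role 2, role 3, role 4, role 8}, so |N(S)| = 4 < |S| = 5.
Every subset of size less than 5 has at least as many neighbours as members, so 5 is the minimum.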